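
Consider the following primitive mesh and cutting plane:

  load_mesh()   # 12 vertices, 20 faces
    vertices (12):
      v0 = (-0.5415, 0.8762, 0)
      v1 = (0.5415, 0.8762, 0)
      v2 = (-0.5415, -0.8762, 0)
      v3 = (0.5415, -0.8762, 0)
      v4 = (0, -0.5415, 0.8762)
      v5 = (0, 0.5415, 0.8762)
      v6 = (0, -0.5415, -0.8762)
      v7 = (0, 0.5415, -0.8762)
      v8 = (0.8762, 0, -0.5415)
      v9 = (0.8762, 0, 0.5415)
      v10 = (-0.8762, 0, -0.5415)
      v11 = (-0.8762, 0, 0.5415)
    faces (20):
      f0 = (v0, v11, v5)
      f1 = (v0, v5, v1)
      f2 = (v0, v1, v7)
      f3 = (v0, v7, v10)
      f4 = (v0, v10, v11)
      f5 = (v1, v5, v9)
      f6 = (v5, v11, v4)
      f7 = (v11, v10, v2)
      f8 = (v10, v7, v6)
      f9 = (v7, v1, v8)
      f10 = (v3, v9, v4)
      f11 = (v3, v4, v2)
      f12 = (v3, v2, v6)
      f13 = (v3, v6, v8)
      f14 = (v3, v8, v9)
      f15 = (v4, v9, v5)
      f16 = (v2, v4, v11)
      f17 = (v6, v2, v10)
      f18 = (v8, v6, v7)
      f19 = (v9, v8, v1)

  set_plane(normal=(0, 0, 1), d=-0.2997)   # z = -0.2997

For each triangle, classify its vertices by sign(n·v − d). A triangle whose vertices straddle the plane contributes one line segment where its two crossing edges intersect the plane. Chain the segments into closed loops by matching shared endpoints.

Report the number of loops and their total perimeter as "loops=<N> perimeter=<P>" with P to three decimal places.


Straddling triangles (10 of 20):
  (v0,v1,v7) [++-] → (0.356283, 0.761717, -0.2997)–(-0.356283, 0.761717, -0.2997)  len=0.7126
  (v0,v7,v10) [+--] → (-0.356283, 0.761717, -0.2997)–(-0.726744, 0.391256, -0.2997)  len=0.5239
  (v0,v10,v11) [+-+] → (-0.726744, 0.391256, -0.2997)–(-0.8762, 0, -0.2997)  len=0.4188
  (v11,v10,v2) [+-+] → (-0.8762, 0, -0.2997)–(-0.726744, -0.391256, -0.2997)  len=0.4188
  (v7,v1,v8) [-+-] → (0.356283, 0.761717, -0.2997)–(0.726744, 0.391256, -0.2997)  len=0.5239
  (v3,v2,v6) [++-] → (-0.356283, -0.761717, -0.2997)–(0.356283, -0.761717, -0.2997)  len=0.7126
  (v3,v6,v8) [+--] → (0.356283, -0.761717, -0.2997)–(0.726744, -0.391256, -0.2997)  len=0.5239
  (v3,v8,v9) [+-+] → (0.726744, -0.391256, -0.2997)–(0.8762, 0, -0.2997)  len=0.4188
  (v6,v2,v10) [-+-] → (-0.356283, -0.761717, -0.2997)–(-0.726744, -0.391256, -0.2997)  len=0.5239
  (v9,v8,v1) [+-+] → (0.8762, 0, -0.2997)–(0.726744, 0.391256, -0.2997)  len=0.4188

Chained into 1 loop(s):
  loop 1: 10 segments, perimeter = 5.1961
Total perimeter = 5.196

loops=1 perimeter=5.196


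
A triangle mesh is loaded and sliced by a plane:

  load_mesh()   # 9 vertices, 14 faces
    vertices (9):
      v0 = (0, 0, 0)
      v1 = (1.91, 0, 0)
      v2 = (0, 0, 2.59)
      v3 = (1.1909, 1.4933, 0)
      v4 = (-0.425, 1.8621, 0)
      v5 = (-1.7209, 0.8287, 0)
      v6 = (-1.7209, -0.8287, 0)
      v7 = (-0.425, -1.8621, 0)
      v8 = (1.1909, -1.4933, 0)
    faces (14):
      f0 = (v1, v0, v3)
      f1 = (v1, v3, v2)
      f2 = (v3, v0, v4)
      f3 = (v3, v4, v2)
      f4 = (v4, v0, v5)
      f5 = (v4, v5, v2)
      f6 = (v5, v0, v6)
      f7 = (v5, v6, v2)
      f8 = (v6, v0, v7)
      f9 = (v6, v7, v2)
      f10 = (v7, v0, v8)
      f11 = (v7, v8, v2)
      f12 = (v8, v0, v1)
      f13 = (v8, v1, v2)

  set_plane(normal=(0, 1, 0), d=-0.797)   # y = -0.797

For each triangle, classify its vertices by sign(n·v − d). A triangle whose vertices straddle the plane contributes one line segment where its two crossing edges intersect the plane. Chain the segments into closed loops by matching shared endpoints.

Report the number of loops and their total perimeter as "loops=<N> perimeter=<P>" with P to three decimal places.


Straddling triangles (8 of 14):
  (v5,v0,v6) [++-] → (-1.65507, -0.797, 0)–(-1.7209, -0.797, 0)  len=0.0658
  (v5,v6,v2) [+-+] → (-1.7209, -0.797, 0)–(-1.65507, -0.797, 0.0990745)  len=0.1190
  (v6,v0,v7) [-+-] → (-1.65507, -0.797, 0)–(-0.181905, -0.797, 0)  len=1.4732
  (v6,v7,v2) [--+] → (-0.181905, -0.797, 1.48145)–(-1.65507, -0.797, 0.0990745)  len=2.0202
  (v7,v0,v8) [-+-] → (-0.181905, -0.797, 0)–(0.635604, -0.797, 0)  len=0.8175
  (v7,v8,v2) [--+] → (0.635604, -0.797, 1.20767)–(-0.181905, -0.797, 1.48145)  len=0.8621
  (v8,v0,v1) [-++] → (0.635604, -0.797, 0)–(1.5262, -0.797, 0)  len=0.8906
  (v8,v1,v2) [-++] → (1.5262, -0.797, 0)–(0.635604, -0.797, 1.20767)  len=1.5005

Chained into 1 loop(s):
  loop 1: 8 segments, perimeter = 7.7489
Total perimeter = 7.749

loops=1 perimeter=7.749


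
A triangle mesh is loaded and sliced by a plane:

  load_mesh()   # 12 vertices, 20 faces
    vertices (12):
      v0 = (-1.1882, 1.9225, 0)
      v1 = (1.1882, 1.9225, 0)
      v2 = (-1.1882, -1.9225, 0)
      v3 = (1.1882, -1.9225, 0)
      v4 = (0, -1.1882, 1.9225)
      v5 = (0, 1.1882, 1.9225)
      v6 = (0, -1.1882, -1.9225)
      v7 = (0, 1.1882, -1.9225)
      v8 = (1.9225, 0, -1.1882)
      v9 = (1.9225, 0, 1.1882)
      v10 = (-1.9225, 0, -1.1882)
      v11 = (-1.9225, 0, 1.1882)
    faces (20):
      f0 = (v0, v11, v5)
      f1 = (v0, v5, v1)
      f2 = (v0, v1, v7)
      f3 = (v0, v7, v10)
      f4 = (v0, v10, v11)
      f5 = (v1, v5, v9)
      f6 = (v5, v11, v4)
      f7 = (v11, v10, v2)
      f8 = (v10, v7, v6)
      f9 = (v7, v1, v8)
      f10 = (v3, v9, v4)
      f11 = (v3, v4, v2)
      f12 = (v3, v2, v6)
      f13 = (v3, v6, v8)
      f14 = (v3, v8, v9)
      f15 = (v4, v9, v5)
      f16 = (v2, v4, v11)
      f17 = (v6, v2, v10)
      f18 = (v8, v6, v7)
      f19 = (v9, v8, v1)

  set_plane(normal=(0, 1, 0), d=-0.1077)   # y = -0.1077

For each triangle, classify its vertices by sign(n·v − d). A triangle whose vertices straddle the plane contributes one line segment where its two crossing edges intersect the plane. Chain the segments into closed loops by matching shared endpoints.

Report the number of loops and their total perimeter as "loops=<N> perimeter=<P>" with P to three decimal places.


loops=1 perimeter=12.725

Straddling triangles (10 of 20):
  (v5,v11,v4) [++-] → (-1.74824, -0.1077, 1.25476)–(0, -0.1077, 1.9225)  len=1.8714
  (v11,v10,v2) [++-] → (-1.88136, -0.1077, -1.12164)–(-1.88136, -0.1077, 1.12164)  len=2.2433
  (v10,v7,v6) [++-] → (0, -0.1077, -1.9225)–(-1.74824, -0.1077, -1.25476)  len=1.8714
  (v3,v9,v4) [-+-] → (1.88136, -0.1077, 1.12164)–(1.74824, -0.1077, 1.25476)  len=0.1883
  (v3,v6,v8) [--+] → (1.74824, -0.1077, -1.25476)–(1.88136, -0.1077, -1.12164)  len=0.1883
  (v3,v8,v9) [-++] → (1.88136, -0.1077, -1.12164)–(1.88136, -0.1077, 1.12164)  len=2.2433
  (v4,v9,v5) [-++] → (1.74824, -0.1077, 1.25476)–(0, -0.1077, 1.9225)  len=1.8714
  (v2,v4,v11) [--+] → (-1.74824, -0.1077, 1.25476)–(-1.88136, -0.1077, 1.12164)  len=0.1883
  (v6,v2,v10) [--+] → (-1.88136, -0.1077, -1.12164)–(-1.74824, -0.1077, -1.25476)  len=0.1883
  (v8,v6,v7) [+-+] → (1.74824, -0.1077, -1.25476)–(0, -0.1077, -1.9225)  len=1.8714

Chained into 1 loop(s):
  loop 1: 10 segments, perimeter = 12.7253
Total perimeter = 12.725


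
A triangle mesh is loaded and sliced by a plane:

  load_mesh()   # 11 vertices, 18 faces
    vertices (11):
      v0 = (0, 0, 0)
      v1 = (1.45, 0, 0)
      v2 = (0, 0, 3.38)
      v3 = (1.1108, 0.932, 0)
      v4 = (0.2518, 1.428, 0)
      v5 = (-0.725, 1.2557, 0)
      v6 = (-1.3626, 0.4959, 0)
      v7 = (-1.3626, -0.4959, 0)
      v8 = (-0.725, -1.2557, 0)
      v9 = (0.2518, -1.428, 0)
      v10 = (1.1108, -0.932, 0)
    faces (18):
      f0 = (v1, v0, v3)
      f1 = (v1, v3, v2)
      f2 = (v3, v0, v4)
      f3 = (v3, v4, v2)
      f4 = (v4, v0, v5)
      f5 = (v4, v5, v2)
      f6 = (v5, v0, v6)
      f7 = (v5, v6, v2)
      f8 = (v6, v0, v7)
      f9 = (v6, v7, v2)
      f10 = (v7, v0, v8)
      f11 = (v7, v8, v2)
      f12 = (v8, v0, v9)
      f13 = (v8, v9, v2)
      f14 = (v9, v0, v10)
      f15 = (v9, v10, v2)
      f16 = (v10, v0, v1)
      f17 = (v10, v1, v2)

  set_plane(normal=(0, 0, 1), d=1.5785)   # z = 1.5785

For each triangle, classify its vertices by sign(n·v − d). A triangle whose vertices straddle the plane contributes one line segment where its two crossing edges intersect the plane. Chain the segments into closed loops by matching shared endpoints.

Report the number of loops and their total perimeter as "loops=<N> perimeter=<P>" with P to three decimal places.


loops=1 perimeter=4.758

Straddling triangles (9 of 18):
  (v1,v3,v2) [--+] → (0.592043, 0.496745, 1.5785)–(0.772833, 0, 1.5785)  len=0.5286
  (v3,v4,v2) [--+] → (0.134206, 0.761107, 1.5785)–(0.592043, 0.496745, 1.5785)  len=0.5287
  (v4,v5,v2) [--+] → (-0.386416, 0.669273, 1.5785)–(0.134206, 0.761107, 1.5785)  len=0.5287
  (v5,v6,v2) [--+] → (-0.72625, 0.264309, 1.5785)–(-0.386416, 0.669273, 1.5785)  len=0.5287
  (v6,v7,v2) [--+] → (-0.72625, -0.264309, 1.5785)–(-0.72625, 0.264309, 1.5785)  len=0.5286
  (v7,v8,v2) [--+] → (-0.386416, -0.669273, 1.5785)–(-0.72625, -0.264309, 1.5785)  len=0.5287
  (v8,v9,v2) [--+] → (0.134206, -0.761107, 1.5785)–(-0.386416, -0.669273, 1.5785)  len=0.5287
  (v9,v10,v2) [--+] → (0.592043, -0.496745, 1.5785)–(0.134206, -0.761107, 1.5785)  len=0.5287
  (v10,v1,v2) [--+] → (0.772833, 0, 1.5785)–(0.592043, -0.496745, 1.5785)  len=0.5286

Chained into 1 loop(s):
  loop 1: 9 segments, perimeter = 4.7579
Total perimeter = 4.758


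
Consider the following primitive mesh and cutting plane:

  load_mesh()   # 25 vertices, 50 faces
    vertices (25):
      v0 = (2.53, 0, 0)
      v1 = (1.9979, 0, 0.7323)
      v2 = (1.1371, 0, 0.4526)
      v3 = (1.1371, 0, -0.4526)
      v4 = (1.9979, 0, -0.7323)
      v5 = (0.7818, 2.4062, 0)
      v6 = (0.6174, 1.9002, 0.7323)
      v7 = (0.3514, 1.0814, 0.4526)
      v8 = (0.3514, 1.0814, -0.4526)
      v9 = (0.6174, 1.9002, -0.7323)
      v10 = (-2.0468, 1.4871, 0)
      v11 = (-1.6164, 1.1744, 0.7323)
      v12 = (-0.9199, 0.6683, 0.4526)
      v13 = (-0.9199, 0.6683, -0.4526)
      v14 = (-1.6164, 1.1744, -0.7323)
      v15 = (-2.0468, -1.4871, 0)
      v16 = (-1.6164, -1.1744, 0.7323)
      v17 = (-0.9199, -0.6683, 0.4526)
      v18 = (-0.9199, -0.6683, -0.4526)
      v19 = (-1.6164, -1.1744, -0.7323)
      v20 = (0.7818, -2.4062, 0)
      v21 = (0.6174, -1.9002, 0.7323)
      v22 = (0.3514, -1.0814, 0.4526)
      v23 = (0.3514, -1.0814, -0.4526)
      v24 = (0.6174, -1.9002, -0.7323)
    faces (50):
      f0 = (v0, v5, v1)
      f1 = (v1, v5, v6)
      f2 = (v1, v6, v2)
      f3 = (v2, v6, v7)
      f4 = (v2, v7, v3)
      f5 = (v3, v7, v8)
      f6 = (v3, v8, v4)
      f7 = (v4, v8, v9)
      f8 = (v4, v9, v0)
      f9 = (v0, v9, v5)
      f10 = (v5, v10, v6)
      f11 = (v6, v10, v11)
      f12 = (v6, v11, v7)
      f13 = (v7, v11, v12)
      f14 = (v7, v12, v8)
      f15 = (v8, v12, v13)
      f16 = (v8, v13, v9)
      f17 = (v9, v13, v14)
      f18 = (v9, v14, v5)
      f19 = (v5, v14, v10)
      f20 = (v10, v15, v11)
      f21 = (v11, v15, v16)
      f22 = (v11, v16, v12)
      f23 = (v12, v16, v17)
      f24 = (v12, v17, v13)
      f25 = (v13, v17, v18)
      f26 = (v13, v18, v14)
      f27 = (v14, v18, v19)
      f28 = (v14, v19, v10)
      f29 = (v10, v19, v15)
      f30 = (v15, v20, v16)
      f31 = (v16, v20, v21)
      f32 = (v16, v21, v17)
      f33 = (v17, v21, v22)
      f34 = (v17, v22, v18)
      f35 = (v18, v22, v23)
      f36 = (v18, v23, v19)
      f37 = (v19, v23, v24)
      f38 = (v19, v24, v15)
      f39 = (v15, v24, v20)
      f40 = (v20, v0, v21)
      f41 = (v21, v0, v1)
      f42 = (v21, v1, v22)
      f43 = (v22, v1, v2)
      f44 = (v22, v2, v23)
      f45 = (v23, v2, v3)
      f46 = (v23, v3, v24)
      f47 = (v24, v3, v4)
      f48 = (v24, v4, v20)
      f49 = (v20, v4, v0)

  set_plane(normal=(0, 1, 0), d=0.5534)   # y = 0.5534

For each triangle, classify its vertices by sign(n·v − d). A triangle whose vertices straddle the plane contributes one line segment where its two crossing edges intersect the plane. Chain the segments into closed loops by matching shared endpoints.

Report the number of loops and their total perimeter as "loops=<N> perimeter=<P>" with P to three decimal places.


loops=2 perimeter=8.631

Straddling triangles (20 of 50):
  (v0,v5,v1) [-+-] → (2.12793, 0.5534, 0)–(1.71821, 0.5534, 0.563879)  len=0.6970
  (v1,v5,v6) [-++] → (1.71821, 0.5534, 0.563879)–(1.59585, 0.5534, 0.7323)  len=0.2082
  (v1,v6,v2) [-+-] → (1.59585, 0.5534, 0.7323)–(0.985746, 0.5534, 0.534058)  len=0.6415
  (v2,v6,v7) [-++] → (0.985746, 0.5534, 0.534058)–(0.735023, 0.5534, 0.4526)  len=0.2636
  (v2,v7,v3) [-+-] → (0.735023, 0.5534, 0.4526)–(0.735023, 0.5534, 0.0106307)  len=0.4420
  (v3,v7,v8) [-++] → (0.735023, 0.5534, 0.0106307)–(0.735023, 0.5534, -0.4526)  len=0.4632
  (v3,v8,v4) [-+-] → (0.735023, 0.5534, -0.4526)–(1.15531, 0.5534, -0.589165)  len=0.4419
  (v4,v8,v9) [-++] → (1.15531, 0.5534, -0.589165)–(1.59585, 0.5534, -0.7323)  len=0.4632
  (v4,v9,v0) [-+-] → (1.59585, 0.5534, -0.7323)–(1.97299, 0.5534, -0.21327)  len=0.6416
  (v0,v9,v5) [-++] → (1.97299, 0.5534, -0.21327)–(2.12793, 0.5534, 0)  len=0.2636
  (v10,v15,v11) [+-+] → (-2.0468, 0.5534, 0)–(-1.71682, 0.5534, 0.561435)  len=0.6512
  (v11,v15,v16) [+--] → (-1.71682, 0.5534, 0.561435)–(-1.6164, 0.5534, 0.7323)  len=0.1982
  (v11,v16,v12) [+-+] → (-1.6164, 0.5534, 0.7323)–(-0.96333, 0.5534, 0.47004)  len=0.7038
  (v12,v16,v17) [+--] → (-0.96333, 0.5534, 0.47004)–(-0.9199, 0.5534, 0.4526)  len=0.0468
  (v12,v17,v13) [+-+] → (-0.9199, 0.5534, 0.4526)–(-0.9199, 0.5534, -0.374785)  len=0.8274
  (v13,v17,v18) [+--] → (-0.9199, 0.5534, -0.374785)–(-0.9199, 0.5534, -0.4526)  len=0.0778
  (v13,v18,v14) [+-+] → (-0.9199, 0.5534, -0.4526)–(-1.38168, 0.5534, -0.63804)  len=0.4976
  (v14,v18,v19) [+--] → (-1.38168, 0.5534, -0.63804)–(-1.6164, 0.5534, -0.7323)  len=0.2529
  (v14,v19,v10) [+-+] → (-1.6164, 0.5534, -0.7323)–(-1.89581, 0.5534, -0.256903)  len=0.5514
  (v10,v19,v15) [+--] → (-1.89581, 0.5534, -0.256903)–(-2.0468, 0.5534, 0)  len=0.2980

Chained into 2 loop(s):
  loop 1: 10 segments, perimeter = 4.5258
  loop 2: 10 segments, perimeter = 4.1052
Total perimeter = 8.631


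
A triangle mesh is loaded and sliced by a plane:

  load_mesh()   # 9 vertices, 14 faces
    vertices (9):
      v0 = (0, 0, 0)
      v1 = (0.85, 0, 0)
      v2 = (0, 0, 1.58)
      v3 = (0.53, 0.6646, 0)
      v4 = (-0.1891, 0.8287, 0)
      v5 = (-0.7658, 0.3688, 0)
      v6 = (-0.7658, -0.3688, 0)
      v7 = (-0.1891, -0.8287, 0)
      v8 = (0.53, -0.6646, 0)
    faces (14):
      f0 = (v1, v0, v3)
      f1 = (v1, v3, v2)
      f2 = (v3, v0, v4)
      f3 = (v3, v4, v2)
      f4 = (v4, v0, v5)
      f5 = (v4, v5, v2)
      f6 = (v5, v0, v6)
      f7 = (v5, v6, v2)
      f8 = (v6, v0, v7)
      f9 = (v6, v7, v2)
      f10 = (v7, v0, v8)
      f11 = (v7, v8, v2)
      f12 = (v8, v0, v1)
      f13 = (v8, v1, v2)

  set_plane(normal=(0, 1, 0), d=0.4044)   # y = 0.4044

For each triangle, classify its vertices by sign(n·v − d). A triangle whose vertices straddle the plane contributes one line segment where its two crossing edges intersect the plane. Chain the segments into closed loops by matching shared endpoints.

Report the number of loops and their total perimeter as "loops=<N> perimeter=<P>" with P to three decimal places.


Straddling triangles (6 of 14):
  (v1,v0,v3) [--+] → (0.322498, 0.4044, 0)–(0.655284, 0.4044, 0)  len=0.3328
  (v1,v3,v2) [-+-] → (0.655284, 0.4044, 0)–(0.322498, 0.4044, 0.618592)  len=0.7024
  (v3,v0,v4) [+-+] → (0.322498, 0.4044, 0)–(-0.0922795, 0.4044, 0)  len=0.4148
  (v3,v4,v2) [++-] → (-0.0922795, 0.4044, 0.808971)–(0.322498, 0.4044, 0.618592)  len=0.4564
  (v4,v0,v5) [+--] → (-0.0922795, 0.4044, 0)–(-0.721159, 0.4044, 0)  len=0.6289
  (v4,v5,v2) [+--] → (-0.721159, 0.4044, 0)–(-0.0922795, 0.4044, 0.808971)  len=1.0247

Chained into 1 loop(s):
  loop 1: 6 segments, perimeter = 3.5599
Total perimeter = 3.560

loops=1 perimeter=3.560


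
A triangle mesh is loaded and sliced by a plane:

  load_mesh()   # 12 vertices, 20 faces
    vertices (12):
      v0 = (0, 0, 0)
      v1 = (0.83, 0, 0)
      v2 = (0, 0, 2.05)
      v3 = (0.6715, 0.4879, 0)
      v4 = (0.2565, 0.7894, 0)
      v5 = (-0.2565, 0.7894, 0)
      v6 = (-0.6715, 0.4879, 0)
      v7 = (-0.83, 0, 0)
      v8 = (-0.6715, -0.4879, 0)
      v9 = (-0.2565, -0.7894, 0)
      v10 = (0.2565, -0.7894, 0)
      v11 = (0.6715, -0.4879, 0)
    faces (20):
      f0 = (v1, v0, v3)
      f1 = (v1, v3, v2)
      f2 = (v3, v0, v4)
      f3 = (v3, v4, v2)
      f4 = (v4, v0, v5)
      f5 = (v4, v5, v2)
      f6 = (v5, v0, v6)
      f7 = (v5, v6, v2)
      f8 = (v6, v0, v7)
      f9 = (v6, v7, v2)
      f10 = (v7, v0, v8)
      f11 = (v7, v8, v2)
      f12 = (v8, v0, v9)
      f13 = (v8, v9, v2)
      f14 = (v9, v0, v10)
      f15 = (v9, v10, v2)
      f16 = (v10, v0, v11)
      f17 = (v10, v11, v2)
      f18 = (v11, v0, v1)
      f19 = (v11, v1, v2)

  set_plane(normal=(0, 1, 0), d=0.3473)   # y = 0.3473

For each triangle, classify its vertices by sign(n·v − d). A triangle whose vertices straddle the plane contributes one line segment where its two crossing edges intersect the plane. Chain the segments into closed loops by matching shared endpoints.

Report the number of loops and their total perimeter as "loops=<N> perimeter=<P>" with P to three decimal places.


Straddling triangles (10 of 20):
  (v1,v0,v3) [--+] → (0.477991, 0.3473, 0)–(0.717176, 0.3473, 0)  len=0.2392
  (v1,v3,v2) [-+-] → (0.717176, 0.3473, 0)–(0.477991, 0.3473, 0.590756)  len=0.6373
  (v3,v0,v4) [+-+] → (0.477991, 0.3473, 0)–(0.112848, 0.3473, 0)  len=0.3651
  (v3,v4,v2) [++-] → (0.112848, 0.3473, 1.14809)–(0.477991, 0.3473, 0.590756)  len=0.6663
  (v4,v0,v5) [+-+] → (0.112848, 0.3473, 0)–(-0.112848, 0.3473, 0)  len=0.2257
  (v4,v5,v2) [++-] → (-0.112848, 0.3473, 1.14809)–(0.112848, 0.3473, 1.14809)  len=0.2257
  (v5,v0,v6) [+-+] → (-0.112848, 0.3473, 0)–(-0.477991, 0.3473, 0)  len=0.3651
  (v5,v6,v2) [++-] → (-0.477991, 0.3473, 0.590756)–(-0.112848, 0.3473, 1.14809)  len=0.6663
  (v6,v0,v7) [+--] → (-0.477991, 0.3473, 0)–(-0.717176, 0.3473, 0)  len=0.2392
  (v6,v7,v2) [+--] → (-0.717176, 0.3473, 0)–(-0.477991, 0.3473, 0.590756)  len=0.6373

Chained into 1 loop(s):
  loop 1: 10 segments, perimeter = 4.2673
Total perimeter = 4.267

loops=1 perimeter=4.267


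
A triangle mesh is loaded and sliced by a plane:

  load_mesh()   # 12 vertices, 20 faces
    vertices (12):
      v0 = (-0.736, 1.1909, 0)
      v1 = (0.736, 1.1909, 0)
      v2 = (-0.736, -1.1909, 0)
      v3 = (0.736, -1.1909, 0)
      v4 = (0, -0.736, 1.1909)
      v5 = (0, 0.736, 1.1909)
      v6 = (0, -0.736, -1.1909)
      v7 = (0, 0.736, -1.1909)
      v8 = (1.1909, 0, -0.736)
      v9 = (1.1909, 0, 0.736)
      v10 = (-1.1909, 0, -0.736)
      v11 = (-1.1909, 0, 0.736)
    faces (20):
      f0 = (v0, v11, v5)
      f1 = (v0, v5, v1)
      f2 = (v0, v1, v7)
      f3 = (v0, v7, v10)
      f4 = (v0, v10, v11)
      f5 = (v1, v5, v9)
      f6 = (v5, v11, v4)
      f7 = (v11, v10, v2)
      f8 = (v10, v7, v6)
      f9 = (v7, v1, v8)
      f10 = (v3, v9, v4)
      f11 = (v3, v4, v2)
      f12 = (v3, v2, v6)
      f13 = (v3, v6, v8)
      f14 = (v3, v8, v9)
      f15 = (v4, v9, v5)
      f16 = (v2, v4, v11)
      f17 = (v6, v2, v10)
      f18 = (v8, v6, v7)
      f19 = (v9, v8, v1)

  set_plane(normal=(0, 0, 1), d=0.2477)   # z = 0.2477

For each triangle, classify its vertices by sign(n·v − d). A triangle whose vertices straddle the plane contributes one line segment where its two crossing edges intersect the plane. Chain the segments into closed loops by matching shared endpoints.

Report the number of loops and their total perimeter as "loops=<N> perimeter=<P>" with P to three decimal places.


loops=1 perimeter=7.447

Straddling triangles (10 of 20):
  (v0,v11,v5) [-++] → (-0.889096, 0.790104, 0.2477)–(-0.582916, 1.09628, 0.2477)  len=0.4330
  (v0,v5,v1) [-+-] → (-0.582916, 1.09628, 0.2477)–(0.582916, 1.09628, 0.2477)  len=1.1658
  (v0,v10,v11) [--+] → (-1.1909, 0, 0.2477)–(-0.889096, 0.790104, 0.2477)  len=0.8458
  (v1,v5,v9) [-++] → (0.582916, 1.09628, 0.2477)–(0.889096, 0.790104, 0.2477)  len=0.4330
  (v11,v10,v2) [+--] → (-1.1909, 0, 0.2477)–(-0.889096, -0.790104, 0.2477)  len=0.8458
  (v3,v9,v4) [-++] → (0.889096, -0.790104, 0.2477)–(0.582916, -1.09628, 0.2477)  len=0.4330
  (v3,v4,v2) [-+-] → (0.582916, -1.09628, 0.2477)–(-0.582916, -1.09628, 0.2477)  len=1.1658
  (v3,v8,v9) [--+] → (1.1909, 0, 0.2477)–(0.889096, -0.790104, 0.2477)  len=0.8458
  (v2,v4,v11) [-++] → (-0.582916, -1.09628, 0.2477)–(-0.889096, -0.790104, 0.2477)  len=0.4330
  (v9,v8,v1) [+--] → (1.1909, 0, 0.2477)–(0.889096, 0.790104, 0.2477)  len=0.8458

Chained into 1 loop(s):
  loop 1: 10 segments, perimeter = 7.4468
Total perimeter = 7.447


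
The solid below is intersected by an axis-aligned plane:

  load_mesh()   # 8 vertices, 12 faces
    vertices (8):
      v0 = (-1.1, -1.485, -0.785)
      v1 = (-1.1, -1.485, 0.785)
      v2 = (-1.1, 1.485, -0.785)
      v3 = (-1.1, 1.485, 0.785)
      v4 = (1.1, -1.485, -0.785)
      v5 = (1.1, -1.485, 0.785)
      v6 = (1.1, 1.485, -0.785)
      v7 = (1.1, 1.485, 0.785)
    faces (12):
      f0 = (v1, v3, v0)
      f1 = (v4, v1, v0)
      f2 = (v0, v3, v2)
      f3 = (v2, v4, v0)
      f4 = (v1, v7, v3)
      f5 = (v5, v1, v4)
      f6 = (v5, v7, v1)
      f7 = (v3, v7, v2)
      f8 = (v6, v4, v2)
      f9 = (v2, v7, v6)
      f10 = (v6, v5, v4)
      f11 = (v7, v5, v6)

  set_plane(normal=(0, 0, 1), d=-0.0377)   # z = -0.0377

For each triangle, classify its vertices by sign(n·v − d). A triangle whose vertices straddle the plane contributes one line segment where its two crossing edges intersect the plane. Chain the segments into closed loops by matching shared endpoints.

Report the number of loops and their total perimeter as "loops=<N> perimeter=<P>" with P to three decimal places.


loops=1 perimeter=10.340

Straddling triangles (8 of 12):
  (v1,v3,v0) [++-] → (-1.1, -0.0713178, -0.0377)–(-1.1, -1.485, -0.0377)  len=1.4137
  (v4,v1,v0) [-+-] → (0.052828, -1.485, -0.0377)–(-1.1, -1.485, -0.0377)  len=1.1528
  (v0,v3,v2) [-+-] → (-1.1, -0.0713178, -0.0377)–(-1.1, 1.485, -0.0377)  len=1.5563
  (v5,v1,v4) [++-] → (0.052828, -1.485, -0.0377)–(1.1, -1.485, -0.0377)  len=1.0472
  (v3,v7,v2) [++-] → (-0.052828, 1.485, -0.0377)–(-1.1, 1.485, -0.0377)  len=1.0472
  (v2,v7,v6) [-+-] → (-0.052828, 1.485, -0.0377)–(1.1, 1.485, -0.0377)  len=1.1528
  (v6,v5,v4) [-+-] → (1.1, 0.0713178, -0.0377)–(1.1, -1.485, -0.0377)  len=1.5563
  (v7,v5,v6) [++-] → (1.1, 0.0713178, -0.0377)–(1.1, 1.485, -0.0377)  len=1.4137

Chained into 1 loop(s):
  loop 1: 8 segments, perimeter = 10.3400
Total perimeter = 10.340


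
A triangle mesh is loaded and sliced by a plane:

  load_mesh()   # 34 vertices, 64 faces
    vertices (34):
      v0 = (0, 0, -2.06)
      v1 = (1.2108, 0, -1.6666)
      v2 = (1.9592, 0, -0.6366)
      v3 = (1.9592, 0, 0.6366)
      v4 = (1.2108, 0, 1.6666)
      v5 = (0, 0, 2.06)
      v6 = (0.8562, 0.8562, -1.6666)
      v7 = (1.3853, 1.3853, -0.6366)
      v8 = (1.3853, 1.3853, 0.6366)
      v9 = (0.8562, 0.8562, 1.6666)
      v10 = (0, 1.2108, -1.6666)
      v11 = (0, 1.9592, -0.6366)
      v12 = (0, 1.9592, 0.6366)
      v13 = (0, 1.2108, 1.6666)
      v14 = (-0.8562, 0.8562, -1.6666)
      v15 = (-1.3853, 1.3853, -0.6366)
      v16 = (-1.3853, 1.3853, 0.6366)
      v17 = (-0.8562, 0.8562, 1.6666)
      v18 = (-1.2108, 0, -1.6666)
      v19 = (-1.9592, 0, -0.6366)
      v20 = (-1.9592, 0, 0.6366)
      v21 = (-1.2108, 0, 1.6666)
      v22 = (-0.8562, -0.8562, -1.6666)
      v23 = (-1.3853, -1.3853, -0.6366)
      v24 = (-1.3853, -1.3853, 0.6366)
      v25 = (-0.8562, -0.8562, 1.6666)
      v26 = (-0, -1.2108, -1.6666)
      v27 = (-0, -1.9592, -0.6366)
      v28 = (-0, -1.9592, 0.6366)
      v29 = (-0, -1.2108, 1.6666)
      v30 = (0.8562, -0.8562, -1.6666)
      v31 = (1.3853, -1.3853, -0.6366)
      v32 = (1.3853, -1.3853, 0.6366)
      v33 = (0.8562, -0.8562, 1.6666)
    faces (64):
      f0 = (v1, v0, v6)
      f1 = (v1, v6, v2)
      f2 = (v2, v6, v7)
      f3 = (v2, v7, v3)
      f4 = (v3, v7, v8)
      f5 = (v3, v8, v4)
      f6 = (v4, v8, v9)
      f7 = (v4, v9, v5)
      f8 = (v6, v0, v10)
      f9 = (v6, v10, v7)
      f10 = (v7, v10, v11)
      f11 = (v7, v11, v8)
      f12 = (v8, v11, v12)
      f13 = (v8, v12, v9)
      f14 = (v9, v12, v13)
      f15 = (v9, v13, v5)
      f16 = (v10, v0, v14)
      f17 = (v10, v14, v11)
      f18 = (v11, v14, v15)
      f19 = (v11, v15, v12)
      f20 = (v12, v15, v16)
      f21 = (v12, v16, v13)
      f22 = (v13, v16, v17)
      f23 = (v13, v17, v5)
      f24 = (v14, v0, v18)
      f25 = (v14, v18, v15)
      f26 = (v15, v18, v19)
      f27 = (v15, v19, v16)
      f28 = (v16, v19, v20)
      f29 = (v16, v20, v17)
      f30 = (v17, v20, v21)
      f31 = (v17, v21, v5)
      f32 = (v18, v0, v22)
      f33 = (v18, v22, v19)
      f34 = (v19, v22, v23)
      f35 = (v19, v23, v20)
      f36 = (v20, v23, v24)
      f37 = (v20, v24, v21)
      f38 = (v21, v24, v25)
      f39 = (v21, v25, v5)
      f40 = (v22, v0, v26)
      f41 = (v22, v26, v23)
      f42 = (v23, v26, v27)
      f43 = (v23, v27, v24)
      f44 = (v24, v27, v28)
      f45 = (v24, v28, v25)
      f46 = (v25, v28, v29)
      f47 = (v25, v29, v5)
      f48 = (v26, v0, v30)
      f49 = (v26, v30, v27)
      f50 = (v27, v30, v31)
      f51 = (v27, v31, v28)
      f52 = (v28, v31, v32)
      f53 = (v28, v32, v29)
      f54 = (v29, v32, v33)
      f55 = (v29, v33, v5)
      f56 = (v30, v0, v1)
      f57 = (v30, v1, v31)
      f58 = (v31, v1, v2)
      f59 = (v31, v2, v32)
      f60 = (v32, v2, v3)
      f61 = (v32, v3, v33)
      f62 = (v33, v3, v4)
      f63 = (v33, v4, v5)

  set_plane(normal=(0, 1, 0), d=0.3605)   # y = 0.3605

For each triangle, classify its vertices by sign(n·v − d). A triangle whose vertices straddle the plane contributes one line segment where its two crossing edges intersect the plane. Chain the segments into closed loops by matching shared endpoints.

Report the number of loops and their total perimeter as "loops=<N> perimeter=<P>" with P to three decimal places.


loops=1 perimeter=12.042

Straddling triangles (20 of 64):
  (v1,v0,v6) [--+] → (0.3605, 0.3605, -1.89436)–(1.0615, 0.3605, -1.6666)  len=0.7371
  (v1,v6,v2) [-+-] → (1.0615, 0.3605, -1.6666)–(1.49479, 0.3605, -1.07028)  len=0.7371
  (v2,v6,v7) [-++] → (1.49479, 0.3605, -1.07028)–(1.80985, 0.3605, -0.6366)  len=0.5360
  (v2,v7,v3) [-+-] → (1.80985, 0.3605, -0.6366)–(1.80985, 0.3605, 0.305272)  len=0.9419
  (v3,v7,v8) [-++] → (1.80985, 0.3605, 0.305272)–(1.80985, 0.3605, 0.6366)  len=0.3313
  (v3,v8,v4) [-+-] → (1.80985, 0.3605, 0.6366)–(1.25621, 0.3605, 1.39856)  len=0.9419
  (v4,v8,v9) [-++] → (1.25621, 0.3605, 1.39856)–(1.0615, 0.3605, 1.6666)  len=0.3313
  (v4,v9,v5) [-+-] → (1.0615, 0.3605, 1.6666)–(0.3605, 0.3605, 1.89436)  len=0.7371
  (v6,v0,v10) [+-+] → (0.3605, 0.3605, -1.89436)–(0, 0.3605, -1.94287)  len=0.3637
  (v9,v13,v5) [++-] → (0, 0.3605, 1.94287)–(0.3605, 0.3605, 1.89436)  len=0.3637
  (v10,v0,v14) [+-+] → (0, 0.3605, -1.94287)–(-0.3605, 0.3605, -1.89436)  len=0.3637
  (v13,v17,v5) [++-] → (-0.3605, 0.3605, 1.89436)–(0, 0.3605, 1.94287)  len=0.3637
  (v14,v0,v18) [+--] → (-0.3605, 0.3605, -1.89436)–(-1.0615, 0.3605, -1.6666)  len=0.7371
  (v14,v18,v15) [+-+] → (-1.0615, 0.3605, -1.6666)–(-1.25621, 0.3605, -1.39856)  len=0.3313
  (v15,v18,v19) [+--] → (-1.25621, 0.3605, -1.39856)–(-1.80985, 0.3605, -0.6366)  len=0.9419
  (v15,v19,v16) [+-+] → (-1.80985, 0.3605, -0.6366)–(-1.80985, 0.3605, -0.305272)  len=0.3313
  (v16,v19,v20) [+--] → (-1.80985, 0.3605, -0.305272)–(-1.80985, 0.3605, 0.6366)  len=0.9419
  (v16,v20,v17) [+-+] → (-1.80985, 0.3605, 0.6366)–(-1.49479, 0.3605, 1.07028)  len=0.5360
  (v17,v20,v21) [+--] → (-1.49479, 0.3605, 1.07028)–(-1.0615, 0.3605, 1.6666)  len=0.7371
  (v17,v21,v5) [+--] → (-1.0615, 0.3605, 1.6666)–(-0.3605, 0.3605, 1.89436)  len=0.7371

Chained into 1 loop(s):
  loop 1: 20 segments, perimeter = 12.0423
Total perimeter = 12.042


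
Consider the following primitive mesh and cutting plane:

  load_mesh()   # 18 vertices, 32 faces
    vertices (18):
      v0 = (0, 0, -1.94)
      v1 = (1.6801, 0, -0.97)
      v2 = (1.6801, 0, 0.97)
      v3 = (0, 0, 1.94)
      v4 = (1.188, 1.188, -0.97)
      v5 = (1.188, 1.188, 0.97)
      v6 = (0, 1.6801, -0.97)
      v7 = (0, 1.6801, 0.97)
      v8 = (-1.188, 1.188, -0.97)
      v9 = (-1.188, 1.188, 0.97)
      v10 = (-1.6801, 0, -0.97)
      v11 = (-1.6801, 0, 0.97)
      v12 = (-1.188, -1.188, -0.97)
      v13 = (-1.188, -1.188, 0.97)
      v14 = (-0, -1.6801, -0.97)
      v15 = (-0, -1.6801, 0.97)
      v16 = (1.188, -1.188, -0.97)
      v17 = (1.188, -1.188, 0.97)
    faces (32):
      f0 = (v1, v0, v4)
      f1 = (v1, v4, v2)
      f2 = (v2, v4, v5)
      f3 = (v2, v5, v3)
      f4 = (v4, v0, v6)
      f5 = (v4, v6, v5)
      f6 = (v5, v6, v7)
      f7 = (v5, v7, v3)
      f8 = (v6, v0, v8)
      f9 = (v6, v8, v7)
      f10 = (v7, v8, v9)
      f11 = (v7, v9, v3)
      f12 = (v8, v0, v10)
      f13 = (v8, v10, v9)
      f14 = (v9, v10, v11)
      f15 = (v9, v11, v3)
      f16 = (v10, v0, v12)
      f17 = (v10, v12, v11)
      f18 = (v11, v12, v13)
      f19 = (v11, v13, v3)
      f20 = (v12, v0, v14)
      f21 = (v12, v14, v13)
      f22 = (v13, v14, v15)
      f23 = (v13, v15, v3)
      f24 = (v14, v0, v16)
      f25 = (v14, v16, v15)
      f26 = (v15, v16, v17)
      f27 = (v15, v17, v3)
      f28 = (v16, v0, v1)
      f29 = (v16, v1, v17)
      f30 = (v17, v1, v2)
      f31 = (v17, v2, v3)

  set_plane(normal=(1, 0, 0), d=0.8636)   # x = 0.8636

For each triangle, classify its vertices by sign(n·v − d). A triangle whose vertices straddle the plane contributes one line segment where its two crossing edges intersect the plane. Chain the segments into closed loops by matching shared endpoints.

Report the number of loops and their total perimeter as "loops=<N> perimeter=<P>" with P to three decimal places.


loops=1 perimeter=9.551

Straddling triangles (12 of 32):
  (v1,v0,v4) [+-+] → (0.8636, 0, -1.4414)–(0.8636, 0.8636, -1.23487)  len=0.8880
  (v2,v5,v3) [++-] → (0.8636, 0.8636, 1.23487)–(0.8636, 0, 1.4414)  len=0.8880
  (v4,v0,v6) [+--] → (0.8636, 0.8636, -1.23487)–(0.8636, 1.32237, -0.97)  len=0.5297
  (v4,v6,v5) [+-+] → (0.8636, 1.32237, -0.97)–(0.8636, 1.32237, 0.440256)  len=1.4103
  (v5,v6,v7) [+--] → (0.8636, 1.32237, 0.440256)–(0.8636, 1.32237, 0.97)  len=0.5297
  (v5,v7,v3) [+--] → (0.8636, 1.32237, 0.97)–(0.8636, 0.8636, 1.23487)  len=0.5297
  (v14,v0,v16) [--+] → (0.8636, -0.8636, -1.23487)–(0.8636, -1.32237, -0.97)  len=0.5297
  (v14,v16,v15) [-+-] → (0.8636, -1.32237, -0.97)–(0.8636, -1.32237, -0.440256)  len=0.5297
  (v15,v16,v17) [-++] → (0.8636, -1.32237, -0.440256)–(0.8636, -1.32237, 0.97)  len=1.4103
  (v15,v17,v3) [-+-] → (0.8636, -1.32237, 0.97)–(0.8636, -0.8636, 1.23487)  len=0.5297
  (v16,v0,v1) [+-+] → (0.8636, -0.8636, -1.23487)–(0.8636, 0, -1.4414)  len=0.8880
  (v17,v2,v3) [++-] → (0.8636, 0, 1.4414)–(0.8636, -0.8636, 1.23487)  len=0.8880

Chained into 1 loop(s):
  loop 1: 12 segments, perimeter = 9.5508
Total perimeter = 9.551


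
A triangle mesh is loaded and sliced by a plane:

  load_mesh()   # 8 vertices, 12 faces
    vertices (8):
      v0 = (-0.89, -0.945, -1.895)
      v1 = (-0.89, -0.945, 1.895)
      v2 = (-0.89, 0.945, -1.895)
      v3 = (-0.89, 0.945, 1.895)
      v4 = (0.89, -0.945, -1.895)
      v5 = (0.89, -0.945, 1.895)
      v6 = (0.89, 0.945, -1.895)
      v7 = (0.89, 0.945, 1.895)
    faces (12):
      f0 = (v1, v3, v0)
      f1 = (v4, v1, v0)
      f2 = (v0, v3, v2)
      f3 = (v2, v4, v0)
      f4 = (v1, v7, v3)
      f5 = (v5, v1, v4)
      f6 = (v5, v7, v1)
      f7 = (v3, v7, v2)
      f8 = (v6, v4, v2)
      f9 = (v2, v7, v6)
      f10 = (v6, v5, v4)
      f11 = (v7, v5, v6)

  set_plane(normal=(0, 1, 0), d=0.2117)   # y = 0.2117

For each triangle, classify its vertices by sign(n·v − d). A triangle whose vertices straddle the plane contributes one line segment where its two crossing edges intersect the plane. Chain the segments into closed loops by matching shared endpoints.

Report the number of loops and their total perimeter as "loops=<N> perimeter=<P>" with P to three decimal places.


loops=1 perimeter=11.140

Straddling triangles (8 of 12):
  (v1,v3,v0) [-+-] → (-0.89, 0.2117, 1.895)–(-0.89, 0.2117, 0.42452)  len=1.4705
  (v0,v3,v2) [-++] → (-0.89, 0.2117, 0.42452)–(-0.89, 0.2117, -1.895)  len=2.3195
  (v2,v4,v0) [+--] → (-0.199379, 0.2117, -1.895)–(-0.89, 0.2117, -1.895)  len=0.6906
  (v1,v7,v3) [-++] → (0.199379, 0.2117, 1.895)–(-0.89, 0.2117, 1.895)  len=1.0894
  (v5,v7,v1) [-+-] → (0.89, 0.2117, 1.895)–(0.199379, 0.2117, 1.895)  len=0.6906
  (v6,v4,v2) [+-+] → (0.89, 0.2117, -1.895)–(-0.199379, 0.2117, -1.895)  len=1.0894
  (v6,v5,v4) [+--] → (0.89, 0.2117, -0.42452)–(0.89, 0.2117, -1.895)  len=1.4705
  (v7,v5,v6) [+-+] → (0.89, 0.2117, 1.895)–(0.89, 0.2117, -0.42452)  len=2.3195

Chained into 1 loop(s):
  loop 1: 8 segments, perimeter = 11.1400
Total perimeter = 11.140


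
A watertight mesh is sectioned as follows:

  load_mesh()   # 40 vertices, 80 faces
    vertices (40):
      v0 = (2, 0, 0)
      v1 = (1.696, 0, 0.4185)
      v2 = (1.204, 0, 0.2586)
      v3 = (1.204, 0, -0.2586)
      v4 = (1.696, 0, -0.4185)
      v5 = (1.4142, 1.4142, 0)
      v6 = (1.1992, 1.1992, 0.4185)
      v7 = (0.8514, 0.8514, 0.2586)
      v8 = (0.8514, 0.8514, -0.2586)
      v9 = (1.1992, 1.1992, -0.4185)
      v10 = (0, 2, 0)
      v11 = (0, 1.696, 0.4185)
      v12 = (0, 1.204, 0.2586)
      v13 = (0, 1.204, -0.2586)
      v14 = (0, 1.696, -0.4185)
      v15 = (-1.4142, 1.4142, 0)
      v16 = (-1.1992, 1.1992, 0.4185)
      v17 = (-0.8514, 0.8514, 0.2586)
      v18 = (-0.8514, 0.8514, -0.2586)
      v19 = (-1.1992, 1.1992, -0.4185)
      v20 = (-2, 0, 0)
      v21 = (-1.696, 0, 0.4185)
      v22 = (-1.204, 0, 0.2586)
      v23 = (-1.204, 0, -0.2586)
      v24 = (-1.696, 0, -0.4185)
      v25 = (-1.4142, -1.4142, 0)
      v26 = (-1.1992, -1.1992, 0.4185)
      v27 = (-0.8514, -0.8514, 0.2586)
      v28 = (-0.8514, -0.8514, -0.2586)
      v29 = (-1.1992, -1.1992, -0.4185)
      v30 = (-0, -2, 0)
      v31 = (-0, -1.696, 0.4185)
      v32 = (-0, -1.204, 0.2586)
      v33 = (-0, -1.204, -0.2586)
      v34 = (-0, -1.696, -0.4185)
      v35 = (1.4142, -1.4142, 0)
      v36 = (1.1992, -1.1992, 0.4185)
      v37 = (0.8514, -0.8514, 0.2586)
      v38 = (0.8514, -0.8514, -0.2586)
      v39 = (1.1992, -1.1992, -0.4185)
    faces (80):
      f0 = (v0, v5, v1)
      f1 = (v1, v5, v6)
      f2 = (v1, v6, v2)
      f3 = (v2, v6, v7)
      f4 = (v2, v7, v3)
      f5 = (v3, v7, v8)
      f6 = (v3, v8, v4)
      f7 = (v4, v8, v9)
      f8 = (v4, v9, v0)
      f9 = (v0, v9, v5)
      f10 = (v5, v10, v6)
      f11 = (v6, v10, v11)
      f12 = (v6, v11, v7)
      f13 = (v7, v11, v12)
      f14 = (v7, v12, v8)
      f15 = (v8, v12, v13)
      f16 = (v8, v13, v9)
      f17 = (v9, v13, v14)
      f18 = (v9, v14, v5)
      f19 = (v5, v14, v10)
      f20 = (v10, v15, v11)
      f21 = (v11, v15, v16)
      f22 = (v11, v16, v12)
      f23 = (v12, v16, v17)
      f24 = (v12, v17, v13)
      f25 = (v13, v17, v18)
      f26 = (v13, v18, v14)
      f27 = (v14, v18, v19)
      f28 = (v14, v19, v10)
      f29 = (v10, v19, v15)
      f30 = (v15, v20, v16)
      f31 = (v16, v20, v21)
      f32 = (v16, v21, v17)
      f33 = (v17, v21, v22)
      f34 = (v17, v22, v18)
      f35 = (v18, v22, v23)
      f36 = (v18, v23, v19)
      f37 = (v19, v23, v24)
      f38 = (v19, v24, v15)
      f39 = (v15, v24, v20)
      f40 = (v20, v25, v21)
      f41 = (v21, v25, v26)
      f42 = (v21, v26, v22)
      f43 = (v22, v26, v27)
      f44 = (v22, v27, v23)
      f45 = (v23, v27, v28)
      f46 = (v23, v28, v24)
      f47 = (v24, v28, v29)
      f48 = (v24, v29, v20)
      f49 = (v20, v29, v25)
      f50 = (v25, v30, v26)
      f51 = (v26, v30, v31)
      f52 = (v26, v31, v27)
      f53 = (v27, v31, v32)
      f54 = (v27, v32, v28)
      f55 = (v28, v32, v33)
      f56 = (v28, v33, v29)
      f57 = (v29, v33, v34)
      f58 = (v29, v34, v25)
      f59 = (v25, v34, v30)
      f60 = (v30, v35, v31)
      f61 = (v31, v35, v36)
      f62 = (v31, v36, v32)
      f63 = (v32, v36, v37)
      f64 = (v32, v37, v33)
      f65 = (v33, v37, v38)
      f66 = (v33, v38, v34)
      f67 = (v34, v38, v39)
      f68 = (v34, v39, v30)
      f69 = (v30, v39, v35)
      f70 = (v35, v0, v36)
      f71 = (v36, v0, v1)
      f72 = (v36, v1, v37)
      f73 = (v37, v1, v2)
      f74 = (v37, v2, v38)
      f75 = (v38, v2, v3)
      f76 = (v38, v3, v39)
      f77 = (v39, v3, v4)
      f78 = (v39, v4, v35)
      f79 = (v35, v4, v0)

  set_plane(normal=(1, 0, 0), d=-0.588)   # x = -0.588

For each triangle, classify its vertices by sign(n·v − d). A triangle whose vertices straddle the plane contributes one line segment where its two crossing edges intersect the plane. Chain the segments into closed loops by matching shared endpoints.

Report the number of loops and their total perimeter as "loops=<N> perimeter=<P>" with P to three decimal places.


Straddling triangles (20 of 80):
  (v10,v15,v11) [+-+] → (-0.588, 1.75643, 0)–(-0.588, 1.57883, 0.244495)  len=0.3022
  (v11,v15,v16) [+--] → (-0.588, 1.57883, 0.244495)–(-0.588, 1.45241, 0.4185)  len=0.2151
  (v11,v16,v12) [+-+] → (-0.588, 1.45241, 0.4185)–(-0.588, 1.20165, 0.337003)  len=0.2637
  (v12,v16,v17) [+--] → (-0.588, 1.20165, 0.337003)–(-0.588, 0.960485, 0.2586)  len=0.2536
  (v12,v17,v13) [+-+] → (-0.588, 0.960485, 0.2586)–(-0.588, 0.960485, 0.0985924)  len=0.1600
  (v13,v17,v18) [+--] → (-0.588, 0.960485, 0.0985924)–(-0.588, 0.960485, -0.2586)  len=0.3572
  (v13,v18,v14) [+-+] → (-0.588, 0.960485, -0.2586)–(-0.588, 1.1127, -0.308069)  len=0.1600
  (v14,v18,v19) [+--] → (-0.588, 1.1127, -0.308069)–(-0.588, 1.45241, -0.4185)  len=0.3572
  (v14,v19,v10) [+-+] → (-0.588, 1.45241, -0.4185)–(-0.588, 1.60735, -0.205202)  len=0.2636
  (v10,v19,v15) [+--] → (-0.588, 1.60735, -0.205202)–(-0.588, 1.75643, 0)  len=0.2536
  (v25,v30,v26) [-+-] → (-0.588, -1.75643, 0)–(-0.588, -1.60735, 0.205202)  len=0.2536
  (v26,v30,v31) [-++] → (-0.588, -1.60735, 0.205202)–(-0.588, -1.45241, 0.4185)  len=0.2636
  (v26,v31,v27) [-+-] → (-0.588, -1.45241, 0.4185)–(-0.588, -1.1127, 0.308069)  len=0.3572
  (v27,v31,v32) [-++] → (-0.588, -1.1127, 0.308069)–(-0.588, -0.960485, 0.2586)  len=0.1600
  (v27,v32,v28) [-+-] → (-0.588, -0.960485, 0.2586)–(-0.588, -0.960485, -0.0985924)  len=0.3572
  (v28,v32,v33) [-++] → (-0.588, -0.960485, -0.0985924)–(-0.588, -0.960485, -0.2586)  len=0.1600
  (v28,v33,v29) [-+-] → (-0.588, -0.960485, -0.2586)–(-0.588, -1.20165, -0.337003)  len=0.2536
  (v29,v33,v34) [-++] → (-0.588, -1.20165, -0.337003)–(-0.588, -1.45241, -0.4185)  len=0.2637
  (v29,v34,v25) [-+-] → (-0.588, -1.45241, -0.4185)–(-0.588, -1.57883, -0.244495)  len=0.2151
  (v25,v34,v30) [-++] → (-0.588, -1.57883, -0.244495)–(-0.588, -1.75643, 0)  len=0.3022

Chained into 2 loop(s):
  loop 1: 10 segments, perimeter = 2.5863
  loop 2: 10 segments, perimeter = 2.5863
Total perimeter = 5.173

loops=2 perimeter=5.173


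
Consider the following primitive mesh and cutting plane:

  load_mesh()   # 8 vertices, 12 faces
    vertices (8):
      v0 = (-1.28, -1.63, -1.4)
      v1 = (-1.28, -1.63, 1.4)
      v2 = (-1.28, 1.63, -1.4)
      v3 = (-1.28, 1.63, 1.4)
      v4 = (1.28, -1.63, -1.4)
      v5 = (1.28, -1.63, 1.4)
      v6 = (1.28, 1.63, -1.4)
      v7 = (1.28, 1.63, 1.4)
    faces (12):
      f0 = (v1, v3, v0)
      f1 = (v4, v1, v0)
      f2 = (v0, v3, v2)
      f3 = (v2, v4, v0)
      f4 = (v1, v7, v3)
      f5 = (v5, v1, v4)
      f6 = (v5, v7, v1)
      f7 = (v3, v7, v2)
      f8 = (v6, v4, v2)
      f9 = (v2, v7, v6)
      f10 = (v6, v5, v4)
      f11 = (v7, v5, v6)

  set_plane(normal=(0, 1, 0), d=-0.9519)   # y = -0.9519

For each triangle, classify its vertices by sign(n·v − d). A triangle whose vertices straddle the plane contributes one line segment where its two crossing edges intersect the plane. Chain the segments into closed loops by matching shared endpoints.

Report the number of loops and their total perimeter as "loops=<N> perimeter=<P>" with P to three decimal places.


Straddling triangles (8 of 12):
  (v1,v3,v0) [-+-] → (-1.28, -0.9519, 1.4)–(-1.28, -0.9519, -0.817583)  len=2.2176
  (v0,v3,v2) [-++] → (-1.28, -0.9519, -0.817583)–(-1.28, -0.9519, -1.4)  len=0.5824
  (v2,v4,v0) [+--] → (0.747504, -0.9519, -1.4)–(-1.28, -0.9519, -1.4)  len=2.0275
  (v1,v7,v3) [-++] → (-0.747504, -0.9519, 1.4)–(-1.28, -0.9519, 1.4)  len=0.5325
  (v5,v7,v1) [-+-] → (1.28, -0.9519, 1.4)–(-0.747504, -0.9519, 1.4)  len=2.0275
  (v6,v4,v2) [+-+] → (1.28, -0.9519, -1.4)–(0.747504, -0.9519, -1.4)  len=0.5325
  (v6,v5,v4) [+--] → (1.28, -0.9519, 0.817583)–(1.28, -0.9519, -1.4)  len=2.2176
  (v7,v5,v6) [+-+] → (1.28, -0.9519, 1.4)–(1.28, -0.9519, 0.817583)  len=0.5824

Chained into 1 loop(s):
  loop 1: 8 segments, perimeter = 10.7200
Total perimeter = 10.720

loops=1 perimeter=10.720
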